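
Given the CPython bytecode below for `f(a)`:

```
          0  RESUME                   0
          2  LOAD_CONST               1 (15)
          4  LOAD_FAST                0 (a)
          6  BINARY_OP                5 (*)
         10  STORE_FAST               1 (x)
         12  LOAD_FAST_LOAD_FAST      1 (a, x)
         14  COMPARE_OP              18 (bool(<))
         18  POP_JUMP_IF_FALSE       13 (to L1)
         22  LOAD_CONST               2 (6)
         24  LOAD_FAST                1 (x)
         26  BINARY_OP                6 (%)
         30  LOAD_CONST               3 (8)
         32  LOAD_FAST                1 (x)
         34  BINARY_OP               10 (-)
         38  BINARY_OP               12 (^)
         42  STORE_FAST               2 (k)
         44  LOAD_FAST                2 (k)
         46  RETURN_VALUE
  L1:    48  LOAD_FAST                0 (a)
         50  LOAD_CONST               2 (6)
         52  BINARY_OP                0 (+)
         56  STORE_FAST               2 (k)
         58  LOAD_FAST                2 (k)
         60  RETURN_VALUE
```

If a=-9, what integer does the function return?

-3

LOAD_CONST → push 15. Stack: [15]
LOAD_FAST a → push -9. Stack: [15, -9]
BINARY_OP * → 15 * -9 = -135. Stack: [-135]
STORE_FAST x → x=-135. Stack: []
LOAD_FAST_LOAD_FAST a,x → push -9,-135. Stack: [-9, -135]
COMPARE_OP bool(<) → -9 vs -135 = False. Stack: [False]
POP_JUMP_IF_FALSE → pop False; jump. Stack: []
LOAD_FAST a → push -9. Stack: [-9]
LOAD_CONST → push 6. Stack: [-9, 6]
BINARY_OP + → -9 + 6 = -3. Stack: [-3]
STORE_FAST k → k=-3. Stack: []
LOAD_FAST k → push -3. Stack: [-3]
RETURN_VALUE → return -3.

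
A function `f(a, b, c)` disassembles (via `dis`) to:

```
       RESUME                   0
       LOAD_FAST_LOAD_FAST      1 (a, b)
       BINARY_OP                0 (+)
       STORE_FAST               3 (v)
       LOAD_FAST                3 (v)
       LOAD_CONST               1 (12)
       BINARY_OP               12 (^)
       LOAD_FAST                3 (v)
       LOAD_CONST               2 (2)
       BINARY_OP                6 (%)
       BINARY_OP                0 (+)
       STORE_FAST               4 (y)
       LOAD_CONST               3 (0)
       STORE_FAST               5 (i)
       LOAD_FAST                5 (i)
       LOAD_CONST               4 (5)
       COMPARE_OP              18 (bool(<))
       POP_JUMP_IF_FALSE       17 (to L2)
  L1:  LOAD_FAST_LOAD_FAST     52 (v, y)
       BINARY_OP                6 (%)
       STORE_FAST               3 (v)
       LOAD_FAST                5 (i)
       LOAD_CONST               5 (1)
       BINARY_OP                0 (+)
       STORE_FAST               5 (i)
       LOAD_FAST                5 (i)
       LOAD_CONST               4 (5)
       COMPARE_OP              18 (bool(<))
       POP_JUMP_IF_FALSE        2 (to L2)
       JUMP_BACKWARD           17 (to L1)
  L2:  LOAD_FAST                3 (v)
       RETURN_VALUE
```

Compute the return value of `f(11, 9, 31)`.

20

LOAD_FAST_LOAD_FAST a,b → push 11,9
BINARY_OP + → 11 + 9 = 20
STORE_FAST v → v=20
LOAD_FAST v → push 20
LOAD_CONST → push 12
BINARY_OP ^ → 20 ^ 12 = 24
LOAD_FAST v → push 20
LOAD_CONST → push 2
BINARY_OP % → 20 % 2 = 0
BINARY_OP + → 24 + 0 = 24
STORE_FAST y → y=24
LOAD_CONST → push 0
STORE_FAST i → i=0
LOAD_FAST i → push 0
LOAD_CONST → push 5
COMPARE_OP bool(<) → 0 vs 5 = True
POP_JUMP_IF_FALSE → pop True; no jump
LOAD_FAST_LOAD_FAST v,y → push 20,24
BINARY_OP % → 20 % 24 = 20
STORE_FAST v → v=20
LOAD_FAST i → push 0
LOAD_CONST → push 1
BINARY_OP + → 0 + 1 = 1
STORE_FAST i → i=1
LOAD_FAST i → push 1
LOAD_CONST → push 5
COMPARE_OP bool(<) → 1 vs 5 = True
POP_JUMP_IF_FALSE → pop True; no jump
LOAD_FAST_LOAD_FAST v,y → push 20,24
BINARY_OP % → 20 % 24 = 20
STORE_FAST v → v=20
LOAD_FAST i → push 1
LOAD_CONST → push 1
BINARY_OP + → 1 + 1 = 2
STORE_FAST i → i=2
LOAD_FAST i → push 2
LOAD_CONST → push 5
COMPARE_OP bool(<) → 2 vs 5 = True
POP_JUMP_IF_FALSE → pop True; no jump
LOAD_FAST_LOAD_FAST v,y → push 20,24
BINARY_OP % → 20 % 24 = 20
STORE_FAST v → v=20
LOAD_FAST i → push 2
LOAD_CONST → push 1
BINARY_OP + → 2 + 1 = 3
STORE_FAST i → i=3
LOAD_FAST i → push 3
LOAD_CONST → push 5
COMPARE_OP bool(<) → 3 vs 5 = True
POP_JUMP_IF_FALSE → pop True; no jump
LOAD_FAST_LOAD_FAST v,y → push 20,24
BINARY_OP % → 20 % 24 = 20
STORE_FAST v → v=20
LOAD_FAST i → push 3
LOAD_CONST → push 1
BINARY_OP + → 3 + 1 = 4
STORE_FAST i → i=4
LOAD_FAST i → push 4
LOAD_CONST → push 5
COMPARE_OP bool(<) → 4 vs 5 = True
POP_JUMP_IF_FALSE → pop True; no jump
LOAD_FAST_LOAD_FAST v,y → push 20,24
BINARY_OP % → 20 % 24 = 20
STORE_FAST v → v=20
LOAD_FAST i → push 4
LOAD_CONST → push 1
BINARY_OP + → 4 + 1 = 5
STORE_FAST i → i=5
LOAD_FAST i → push 5
LOAD_CONST → push 5
COMPARE_OP bool(<) → 5 vs 5 = False
POP_JUMP_IF_FALSE → pop False; jump
LOAD_FAST v → push 20
RETURN_VALUE → return 20.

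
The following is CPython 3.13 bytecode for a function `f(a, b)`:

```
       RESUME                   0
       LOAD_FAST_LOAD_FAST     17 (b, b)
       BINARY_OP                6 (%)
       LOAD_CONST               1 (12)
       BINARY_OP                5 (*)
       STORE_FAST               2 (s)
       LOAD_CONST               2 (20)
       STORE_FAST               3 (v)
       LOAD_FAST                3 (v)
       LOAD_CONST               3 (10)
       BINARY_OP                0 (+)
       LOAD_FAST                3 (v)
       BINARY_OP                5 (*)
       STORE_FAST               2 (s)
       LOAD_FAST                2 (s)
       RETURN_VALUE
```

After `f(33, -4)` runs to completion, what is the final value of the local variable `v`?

20

LOAD_FAST_LOAD_FAST b,b → push -4,-4. Stack: [-4, -4]
BINARY_OP % → -4 % -4 = 0. Stack: [0]
LOAD_CONST → push 12. Stack: [0, 12]
BINARY_OP * → 0 * 12 = 0. Stack: [0]
STORE_FAST s → s=0. Stack: []
LOAD_CONST → push 20. Stack: [20]
STORE_FAST v → v=20. Stack: []
LOAD_FAST v → push 20. Stack: [20]
LOAD_CONST → push 10. Stack: [20, 10]
BINARY_OP + → 20 + 10 = 30. Stack: [30]
LOAD_FAST v → push 20. Stack: [30, 20]
BINARY_OP * → 30 * 20 = 600. Stack: [600]
STORE_FAST s → s=600. Stack: []
LOAD_FAST s → push 600. Stack: [600]
RETURN_VALUE → return 600.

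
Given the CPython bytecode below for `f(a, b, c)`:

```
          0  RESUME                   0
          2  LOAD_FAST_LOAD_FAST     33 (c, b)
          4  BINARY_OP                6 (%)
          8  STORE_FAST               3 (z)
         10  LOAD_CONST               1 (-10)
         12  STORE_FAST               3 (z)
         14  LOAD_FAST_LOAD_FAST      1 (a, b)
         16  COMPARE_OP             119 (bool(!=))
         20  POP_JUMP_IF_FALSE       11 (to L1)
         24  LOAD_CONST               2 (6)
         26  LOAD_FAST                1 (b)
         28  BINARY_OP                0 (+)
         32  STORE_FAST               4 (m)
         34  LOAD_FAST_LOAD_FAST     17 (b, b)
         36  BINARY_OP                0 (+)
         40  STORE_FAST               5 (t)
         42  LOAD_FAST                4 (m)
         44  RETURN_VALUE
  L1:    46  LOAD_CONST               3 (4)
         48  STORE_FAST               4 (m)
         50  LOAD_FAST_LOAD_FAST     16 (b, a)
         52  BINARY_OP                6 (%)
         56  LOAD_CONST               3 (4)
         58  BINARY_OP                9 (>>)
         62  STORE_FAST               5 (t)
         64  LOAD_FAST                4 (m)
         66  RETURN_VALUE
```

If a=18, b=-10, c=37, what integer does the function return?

-4

LOAD_FAST_LOAD_FAST c,b → push 37,-10. Stack: [37, -10]
BINARY_OP % → 37 % -10 = -3. Stack: [-3]
STORE_FAST z → z=-3. Stack: []
LOAD_CONST → push -10. Stack: [-10]
STORE_FAST z → z=-10. Stack: []
LOAD_FAST_LOAD_FAST a,b → push 18,-10. Stack: [18, -10]
COMPARE_OP bool(!=) → 18 vs -10 = True. Stack: [True]
POP_JUMP_IF_FALSE → pop True; no jump. Stack: []
LOAD_CONST → push 6. Stack: [6]
LOAD_FAST b → push -10. Stack: [6, -10]
BINARY_OP + → 6 + -10 = -4. Stack: [-4]
STORE_FAST m → m=-4. Stack: []
LOAD_FAST_LOAD_FAST b,b → push -10,-10. Stack: [-10, -10]
BINARY_OP + → -10 + -10 = -20. Stack: [-20]
STORE_FAST t → t=-20. Stack: []
LOAD_FAST m → push -4. Stack: [-4]
RETURN_VALUE → return -4.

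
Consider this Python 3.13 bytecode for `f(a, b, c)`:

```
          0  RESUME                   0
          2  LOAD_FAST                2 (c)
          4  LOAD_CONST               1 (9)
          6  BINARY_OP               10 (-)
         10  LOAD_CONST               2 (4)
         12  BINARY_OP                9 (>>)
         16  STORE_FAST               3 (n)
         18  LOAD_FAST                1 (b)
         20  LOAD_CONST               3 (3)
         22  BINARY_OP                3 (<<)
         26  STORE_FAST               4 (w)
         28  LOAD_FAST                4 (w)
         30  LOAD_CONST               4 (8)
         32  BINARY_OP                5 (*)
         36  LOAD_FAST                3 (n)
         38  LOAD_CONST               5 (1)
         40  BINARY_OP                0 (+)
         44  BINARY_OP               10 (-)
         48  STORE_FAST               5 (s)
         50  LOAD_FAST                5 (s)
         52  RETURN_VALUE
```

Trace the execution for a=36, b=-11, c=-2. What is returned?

-704

LOAD_FAST c → push -2. Stack: [-2]
LOAD_CONST → push 9. Stack: [-2, 9]
BINARY_OP - → -2 - 9 = -11. Stack: [-11]
LOAD_CONST → push 4. Stack: [-11, 4]
BINARY_OP >> → -11 >> 4 = -1. Stack: [-1]
STORE_FAST n → n=-1. Stack: []
LOAD_FAST b → push -11. Stack: [-11]
LOAD_CONST → push 3. Stack: [-11, 3]
BINARY_OP << → -11 << 3 = -88. Stack: [-88]
STORE_FAST w → w=-88. Stack: []
LOAD_FAST w → push -88. Stack: [-88]
LOAD_CONST → push 8. Stack: [-88, 8]
BINARY_OP * → -88 * 8 = -704. Stack: [-704]
LOAD_FAST n → push -1. Stack: [-704, -1]
LOAD_CONST → push 1. Stack: [-704, -1, 1]
BINARY_OP + → -1 + 1 = 0. Stack: [-704, 0]
BINARY_OP - → -704 - 0 = -704. Stack: [-704]
STORE_FAST s → s=-704. Stack: []
LOAD_FAST s → push -704. Stack: [-704]
RETURN_VALUE → return -704.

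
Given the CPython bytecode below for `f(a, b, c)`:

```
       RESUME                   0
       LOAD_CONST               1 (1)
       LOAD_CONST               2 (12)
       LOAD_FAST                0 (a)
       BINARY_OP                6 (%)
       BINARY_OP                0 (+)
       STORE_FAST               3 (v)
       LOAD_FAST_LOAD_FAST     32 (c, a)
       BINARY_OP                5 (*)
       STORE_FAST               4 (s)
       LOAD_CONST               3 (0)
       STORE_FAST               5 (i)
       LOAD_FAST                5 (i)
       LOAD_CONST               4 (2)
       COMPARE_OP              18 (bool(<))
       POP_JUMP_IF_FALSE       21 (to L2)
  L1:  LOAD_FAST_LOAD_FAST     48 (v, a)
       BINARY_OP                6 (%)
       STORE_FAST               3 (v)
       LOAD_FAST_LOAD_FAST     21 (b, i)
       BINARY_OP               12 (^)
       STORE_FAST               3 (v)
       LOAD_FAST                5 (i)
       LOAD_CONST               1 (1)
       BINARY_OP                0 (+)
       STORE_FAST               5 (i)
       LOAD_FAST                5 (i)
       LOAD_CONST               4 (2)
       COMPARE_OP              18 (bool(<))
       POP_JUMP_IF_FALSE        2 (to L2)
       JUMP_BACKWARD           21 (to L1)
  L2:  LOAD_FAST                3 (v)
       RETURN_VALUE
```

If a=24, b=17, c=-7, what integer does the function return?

16

LOAD_CONST → push 1. Stack: [1]
LOAD_CONST → push 12. Stack: [1, 12]
LOAD_FAST a → push 24. Stack: [1, 12, 24]
BINARY_OP % → 12 % 24 = 12. Stack: [1, 12]
BINARY_OP + → 1 + 12 = 13. Stack: [13]
STORE_FAST v → v=13. Stack: []
LOAD_FAST_LOAD_FAST c,a → push -7,24. Stack: [-7, 24]
BINARY_OP * → -7 * 24 = -168. Stack: [-168]
STORE_FAST s → s=-168. Stack: []
LOAD_CONST → push 0. Stack: [0]
STORE_FAST i → i=0. Stack: []
LOAD_FAST i → push 0. Stack: [0]
LOAD_CONST → push 2. Stack: [0, 2]
COMPARE_OP bool(<) → 0 vs 2 = True. Stack: [True]
POP_JUMP_IF_FALSE → pop True; no jump. Stack: []
LOAD_FAST_LOAD_FAST v,a → push 13,24. Stack: [13, 24]
BINARY_OP % → 13 % 24 = 13. Stack: [13]
STORE_FAST v → v=13. Stack: []
LOAD_FAST_LOAD_FAST b,i → push 17,0. Stack: [17, 0]
BINARY_OP ^ → 17 ^ 0 = 17. Stack: [17]
STORE_FAST v → v=17. Stack: []
LOAD_FAST i → push 0. Stack: [0]
LOAD_CONST → push 1. Stack: [0, 1]
BINARY_OP + → 0 + 1 = 1. Stack: [1]
STORE_FAST i → i=1. Stack: []
LOAD_FAST i → push 1. Stack: [1]
LOAD_CONST → push 2. Stack: [1, 2]
COMPARE_OP bool(<) → 1 vs 2 = True. Stack: [True]
POP_JUMP_IF_FALSE → pop True; no jump. Stack: []
LOAD_FAST_LOAD_FAST v,a → push 17,24. Stack: [17, 24]
BINARY_OP % → 17 % 24 = 17. Stack: [17]
STORE_FAST v → v=17. Stack: []
LOAD_FAST_LOAD_FAST b,i → push 17,1. Stack: [17, 1]
BINARY_OP ^ → 17 ^ 1 = 16. Stack: [16]
STORE_FAST v → v=16. Stack: []
LOAD_FAST i → push 1. Stack: [1]
LOAD_CONST → push 1. Stack: [1, 1]
BINARY_OP + → 1 + 1 = 2. Stack: [2]
STORE_FAST i → i=2. Stack: []
LOAD_FAST i → push 2. Stack: [2]
LOAD_CONST → push 2. Stack: [2, 2]
COMPARE_OP bool(<) → 2 vs 2 = False. Stack: [False]
POP_JUMP_IF_FALSE → pop False; jump. Stack: []
LOAD_FAST v → push 16. Stack: [16]
RETURN_VALUE → return 16.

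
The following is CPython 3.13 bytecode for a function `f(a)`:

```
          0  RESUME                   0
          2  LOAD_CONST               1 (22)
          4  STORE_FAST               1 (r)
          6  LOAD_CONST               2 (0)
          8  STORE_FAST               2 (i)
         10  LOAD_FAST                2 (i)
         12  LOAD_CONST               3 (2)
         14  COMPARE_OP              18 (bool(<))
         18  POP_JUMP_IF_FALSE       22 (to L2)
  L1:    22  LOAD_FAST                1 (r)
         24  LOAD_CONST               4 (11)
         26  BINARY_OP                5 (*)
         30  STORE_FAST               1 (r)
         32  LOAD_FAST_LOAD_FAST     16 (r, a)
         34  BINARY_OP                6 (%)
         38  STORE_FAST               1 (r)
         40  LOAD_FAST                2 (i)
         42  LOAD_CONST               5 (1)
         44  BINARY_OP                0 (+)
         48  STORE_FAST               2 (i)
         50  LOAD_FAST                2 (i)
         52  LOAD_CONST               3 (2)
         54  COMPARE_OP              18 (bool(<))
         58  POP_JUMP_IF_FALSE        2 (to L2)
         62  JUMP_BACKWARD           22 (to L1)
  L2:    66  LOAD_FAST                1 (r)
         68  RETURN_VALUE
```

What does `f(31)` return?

LOAD_CONST → push 22. Stack: [22]
STORE_FAST r → r=22. Stack: []
LOAD_CONST → push 0. Stack: [0]
STORE_FAST i → i=0. Stack: []
LOAD_FAST i → push 0. Stack: [0]
LOAD_CONST → push 2. Stack: [0, 2]
COMPARE_OP bool(<) → 0 vs 2 = True. Stack: [True]
POP_JUMP_IF_FALSE → pop True; no jump. Stack: []
LOAD_FAST r → push 22. Stack: [22]
LOAD_CONST → push 11. Stack: [22, 11]
BINARY_OP * → 22 * 11 = 242. Stack: [242]
STORE_FAST r → r=242. Stack: []
LOAD_FAST_LOAD_FAST r,a → push 242,31. Stack: [242, 31]
BINARY_OP % → 242 % 31 = 25. Stack: [25]
STORE_FAST r → r=25. Stack: []
LOAD_FAST i → push 0. Stack: [0]
LOAD_CONST → push 1. Stack: [0, 1]
BINARY_OP + → 0 + 1 = 1. Stack: [1]
STORE_FAST i → i=1. Stack: []
LOAD_FAST i → push 1. Stack: [1]
LOAD_CONST → push 2. Stack: [1, 2]
COMPARE_OP bool(<) → 1 vs 2 = True. Stack: [True]
POP_JUMP_IF_FALSE → pop True; no jump. Stack: []
LOAD_FAST r → push 25. Stack: [25]
LOAD_CONST → push 11. Stack: [25, 11]
BINARY_OP * → 25 * 11 = 275. Stack: [275]
STORE_FAST r → r=275. Stack: []
LOAD_FAST_LOAD_FAST r,a → push 275,31. Stack: [275, 31]
BINARY_OP % → 275 % 31 = 27. Stack: [27]
STORE_FAST r → r=27. Stack: []
LOAD_FAST i → push 1. Stack: [1]
LOAD_CONST → push 1. Stack: [1, 1]
BINARY_OP + → 1 + 1 = 2. Stack: [2]
STORE_FAST i → i=2. Stack: []
LOAD_FAST i → push 2. Stack: [2]
LOAD_CONST → push 2. Stack: [2, 2]
COMPARE_OP bool(<) → 2 vs 2 = False. Stack: [False]
POP_JUMP_IF_FALSE → pop False; jump. Stack: []
LOAD_FAST r → push 27. Stack: [27]
RETURN_VALUE → return 27.

27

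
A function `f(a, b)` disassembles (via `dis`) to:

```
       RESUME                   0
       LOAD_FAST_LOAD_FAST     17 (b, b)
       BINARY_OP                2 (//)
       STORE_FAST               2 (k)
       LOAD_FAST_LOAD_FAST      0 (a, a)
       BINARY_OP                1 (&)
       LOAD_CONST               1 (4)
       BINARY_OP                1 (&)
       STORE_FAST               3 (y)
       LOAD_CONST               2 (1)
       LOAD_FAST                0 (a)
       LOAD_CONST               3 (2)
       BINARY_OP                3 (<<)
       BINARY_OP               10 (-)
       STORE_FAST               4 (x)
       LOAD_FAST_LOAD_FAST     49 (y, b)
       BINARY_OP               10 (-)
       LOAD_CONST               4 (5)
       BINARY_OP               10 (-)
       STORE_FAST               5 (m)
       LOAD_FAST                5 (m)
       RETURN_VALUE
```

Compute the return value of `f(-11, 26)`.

LOAD_FAST_LOAD_FAST b,b → push 26,26. Stack: [26, 26]
BINARY_OP // → 26 // 26 = 1. Stack: [1]
STORE_FAST k → k=1. Stack: []
LOAD_FAST_LOAD_FAST a,a → push -11,-11. Stack: [-11, -11]
BINARY_OP & → -11 & -11 = -11. Stack: [-11]
LOAD_CONST → push 4. Stack: [-11, 4]
BINARY_OP & → -11 & 4 = 4. Stack: [4]
STORE_FAST y → y=4. Stack: []
LOAD_CONST → push 1. Stack: [1]
LOAD_FAST a → push -11. Stack: [1, -11]
LOAD_CONST → push 2. Stack: [1, -11, 2]
BINARY_OP << → -11 << 2 = -44. Stack: [1, -44]
BINARY_OP - → 1 - -44 = 45. Stack: [45]
STORE_FAST x → x=45. Stack: []
LOAD_FAST_LOAD_FAST y,b → push 4,26. Stack: [4, 26]
BINARY_OP - → 4 - 26 = -22. Stack: [-22]
LOAD_CONST → push 5. Stack: [-22, 5]
BINARY_OP - → -22 - 5 = -27. Stack: [-27]
STORE_FAST m → m=-27. Stack: []
LOAD_FAST m → push -27. Stack: [-27]
RETURN_VALUE → return -27.

-27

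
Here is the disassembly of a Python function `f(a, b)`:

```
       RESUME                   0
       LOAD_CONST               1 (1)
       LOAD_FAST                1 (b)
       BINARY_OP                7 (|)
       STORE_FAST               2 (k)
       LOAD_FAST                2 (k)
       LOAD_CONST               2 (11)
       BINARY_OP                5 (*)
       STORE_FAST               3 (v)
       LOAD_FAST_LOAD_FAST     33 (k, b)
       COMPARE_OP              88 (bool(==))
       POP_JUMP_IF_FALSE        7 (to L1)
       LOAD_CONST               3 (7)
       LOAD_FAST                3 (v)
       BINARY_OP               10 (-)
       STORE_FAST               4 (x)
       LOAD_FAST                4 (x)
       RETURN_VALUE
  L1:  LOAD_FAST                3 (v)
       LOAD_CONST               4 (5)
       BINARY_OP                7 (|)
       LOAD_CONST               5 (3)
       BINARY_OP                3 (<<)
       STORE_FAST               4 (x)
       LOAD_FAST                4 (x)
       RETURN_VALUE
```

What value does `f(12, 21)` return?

-224

LOAD_CONST → push 1. Stack: [1]
LOAD_FAST b → push 21. Stack: [1, 21]
BINARY_OP | → 1 | 21 = 21. Stack: [21]
STORE_FAST k → k=21. Stack: []
LOAD_FAST k → push 21. Stack: [21]
LOAD_CONST → push 11. Stack: [21, 11]
BINARY_OP * → 21 * 11 = 231. Stack: [231]
STORE_FAST v → v=231. Stack: []
LOAD_FAST_LOAD_FAST k,b → push 21,21. Stack: [21, 21]
COMPARE_OP bool(==) → 21 vs 21 = True. Stack: [True]
POP_JUMP_IF_FALSE → pop True; no jump. Stack: []
LOAD_CONST → push 7. Stack: [7]
LOAD_FAST v → push 231. Stack: [7, 231]
BINARY_OP - → 7 - 231 = -224. Stack: [-224]
STORE_FAST x → x=-224. Stack: []
LOAD_FAST x → push -224. Stack: [-224]
RETURN_VALUE → return -224.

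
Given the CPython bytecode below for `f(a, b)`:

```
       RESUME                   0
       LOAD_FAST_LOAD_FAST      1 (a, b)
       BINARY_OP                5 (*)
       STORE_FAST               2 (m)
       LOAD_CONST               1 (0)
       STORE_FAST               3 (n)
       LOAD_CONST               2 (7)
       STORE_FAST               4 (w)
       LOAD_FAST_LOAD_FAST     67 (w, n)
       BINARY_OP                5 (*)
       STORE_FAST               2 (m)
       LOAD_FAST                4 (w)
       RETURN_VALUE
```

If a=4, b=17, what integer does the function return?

LOAD_FAST_LOAD_FAST a,b → push 4,17. Stack: [4, 17]
BINARY_OP * → 4 * 17 = 68. Stack: [68]
STORE_FAST m → m=68. Stack: []
LOAD_CONST → push 0. Stack: [0]
STORE_FAST n → n=0. Stack: []
LOAD_CONST → push 7. Stack: [7]
STORE_FAST w → w=7. Stack: []
LOAD_FAST_LOAD_FAST w,n → push 7,0. Stack: [7, 0]
BINARY_OP * → 7 * 0 = 0. Stack: [0]
STORE_FAST m → m=0. Stack: []
LOAD_FAST w → push 7. Stack: [7]
RETURN_VALUE → return 7.

7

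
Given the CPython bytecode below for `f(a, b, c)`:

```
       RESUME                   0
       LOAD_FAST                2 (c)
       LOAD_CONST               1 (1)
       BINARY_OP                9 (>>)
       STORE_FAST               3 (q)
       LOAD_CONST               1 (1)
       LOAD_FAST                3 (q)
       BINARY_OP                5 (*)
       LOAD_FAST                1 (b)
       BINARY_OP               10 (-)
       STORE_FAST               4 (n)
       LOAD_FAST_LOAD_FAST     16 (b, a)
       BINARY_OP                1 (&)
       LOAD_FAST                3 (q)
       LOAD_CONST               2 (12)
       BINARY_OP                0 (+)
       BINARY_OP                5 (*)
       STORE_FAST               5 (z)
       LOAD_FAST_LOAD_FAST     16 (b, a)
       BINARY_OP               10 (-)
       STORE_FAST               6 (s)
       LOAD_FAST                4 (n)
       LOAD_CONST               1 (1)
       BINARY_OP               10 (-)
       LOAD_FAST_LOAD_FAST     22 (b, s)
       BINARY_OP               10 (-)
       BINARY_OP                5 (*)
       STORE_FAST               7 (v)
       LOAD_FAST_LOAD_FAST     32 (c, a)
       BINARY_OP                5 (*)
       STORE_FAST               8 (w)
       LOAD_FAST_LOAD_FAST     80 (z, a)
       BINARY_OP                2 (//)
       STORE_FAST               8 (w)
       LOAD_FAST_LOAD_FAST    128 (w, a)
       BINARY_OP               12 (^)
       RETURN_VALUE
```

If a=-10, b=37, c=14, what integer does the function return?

LOAD_FAST c → push 14. Stack: [14]
LOAD_CONST → push 1. Stack: [14, 1]
BINARY_OP >> → 14 >> 1 = 7. Stack: [7]
STORE_FAST q → q=7. Stack: []
LOAD_CONST → push 1. Stack: [1]
LOAD_FAST q → push 7. Stack: [1, 7]
BINARY_OP * → 1 * 7 = 7. Stack: [7]
LOAD_FAST b → push 37. Stack: [7, 37]
BINARY_OP - → 7 - 37 = -30. Stack: [-30]
STORE_FAST n → n=-30. Stack: []
LOAD_FAST_LOAD_FAST b,a → push 37,-10. Stack: [37, -10]
BINARY_OP & → 37 & -10 = 36. Stack: [36]
LOAD_FAST q → push 7. Stack: [36, 7]
LOAD_CONST → push 12. Stack: [36, 7, 12]
BINARY_OP + → 7 + 12 = 19. Stack: [36, 19]
BINARY_OP * → 36 * 19 = 684. Stack: [684]
STORE_FAST z → z=684. Stack: []
LOAD_FAST_LOAD_FAST b,a → push 37,-10. Stack: [37, -10]
BINARY_OP - → 37 - -10 = 47. Stack: [47]
STORE_FAST s → s=47. Stack: []
LOAD_FAST n → push -30. Stack: [-30]
LOAD_CONST → push 1. Stack: [-30, 1]
BINARY_OP - → -30 - 1 = -31. Stack: [-31]
LOAD_FAST_LOAD_FAST b,s → push 37,47. Stack: [-31, 37, 47]
BINARY_OP - → 37 - 47 = -10. Stack: [-31, -10]
BINARY_OP * → -31 * -10 = 310. Stack: [310]
STORE_FAST v → v=310. Stack: []
LOAD_FAST_LOAD_FAST c,a → push 14,-10. Stack: [14, -10]
BINARY_OP * → 14 * -10 = -140. Stack: [-140]
STORE_FAST w → w=-140. Stack: []
LOAD_FAST_LOAD_FAST z,a → push 684,-10. Stack: [684, -10]
BINARY_OP // → 684 // -10 = -69. Stack: [-69]
STORE_FAST w → w=-69. Stack: []
LOAD_FAST_LOAD_FAST w,a → push -69,-10. Stack: [-69, -10]
BINARY_OP ^ → -69 ^ -10 = 77. Stack: [77]
RETURN_VALUE → return 77.

77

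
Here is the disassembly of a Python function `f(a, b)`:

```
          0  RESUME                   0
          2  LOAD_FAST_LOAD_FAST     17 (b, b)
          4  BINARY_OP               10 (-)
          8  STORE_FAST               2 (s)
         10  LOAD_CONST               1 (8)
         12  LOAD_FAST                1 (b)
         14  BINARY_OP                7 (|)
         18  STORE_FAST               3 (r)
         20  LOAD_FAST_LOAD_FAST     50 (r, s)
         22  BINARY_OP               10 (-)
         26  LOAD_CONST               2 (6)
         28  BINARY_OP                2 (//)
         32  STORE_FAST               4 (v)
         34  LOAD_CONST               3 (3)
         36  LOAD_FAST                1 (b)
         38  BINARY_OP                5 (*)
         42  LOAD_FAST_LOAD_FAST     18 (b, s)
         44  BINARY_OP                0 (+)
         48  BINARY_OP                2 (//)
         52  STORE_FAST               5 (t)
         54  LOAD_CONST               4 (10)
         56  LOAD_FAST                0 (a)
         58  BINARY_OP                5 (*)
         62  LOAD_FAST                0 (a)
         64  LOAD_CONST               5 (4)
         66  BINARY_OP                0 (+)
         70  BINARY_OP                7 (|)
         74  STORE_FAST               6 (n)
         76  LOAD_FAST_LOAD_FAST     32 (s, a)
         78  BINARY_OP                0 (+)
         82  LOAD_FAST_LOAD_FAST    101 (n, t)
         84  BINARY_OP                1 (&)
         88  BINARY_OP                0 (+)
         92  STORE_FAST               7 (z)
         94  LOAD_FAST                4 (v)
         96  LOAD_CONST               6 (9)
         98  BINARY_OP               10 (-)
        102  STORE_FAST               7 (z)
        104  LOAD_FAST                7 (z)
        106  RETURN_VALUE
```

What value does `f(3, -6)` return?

-10

LOAD_FAST_LOAD_FAST b,b → push -6,-6. Stack: [-6, -6]
BINARY_OP - → -6 - -6 = 0. Stack: [0]
STORE_FAST s → s=0. Stack: []
LOAD_CONST → push 8. Stack: [8]
LOAD_FAST b → push -6. Stack: [8, -6]
BINARY_OP | → 8 | -6 = -6. Stack: [-6]
STORE_FAST r → r=-6. Stack: []
LOAD_FAST_LOAD_FAST r,s → push -6,0. Stack: [-6, 0]
BINARY_OP - → -6 - 0 = -6. Stack: [-6]
LOAD_CONST → push 6. Stack: [-6, 6]
BINARY_OP // → -6 // 6 = -1. Stack: [-1]
STORE_FAST v → v=-1. Stack: []
LOAD_CONST → push 3. Stack: [3]
LOAD_FAST b → push -6. Stack: [3, -6]
BINARY_OP * → 3 * -6 = -18. Stack: [-18]
LOAD_FAST_LOAD_FAST b,s → push -6,0. Stack: [-18, -6, 0]
BINARY_OP + → -6 + 0 = -6. Stack: [-18, -6]
BINARY_OP // → -18 // -6 = 3. Stack: [3]
STORE_FAST t → t=3. Stack: []
LOAD_CONST → push 10. Stack: [10]
LOAD_FAST a → push 3. Stack: [10, 3]
BINARY_OP * → 10 * 3 = 30. Stack: [30]
LOAD_FAST a → push 3. Stack: [30, 3]
LOAD_CONST → push 4. Stack: [30, 3, 4]
BINARY_OP + → 3 + 4 = 7. Stack: [30, 7]
BINARY_OP | → 30 | 7 = 31. Stack: [31]
STORE_FAST n → n=31. Stack: []
LOAD_FAST_LOAD_FAST s,a → push 0,3. Stack: [0, 3]
BINARY_OP + → 0 + 3 = 3. Stack: [3]
LOAD_FAST_LOAD_FAST n,t → push 31,3. Stack: [3, 31, 3]
BINARY_OP & → 31 & 3 = 3. Stack: [3, 3]
BINARY_OP + → 3 + 3 = 6. Stack: [6]
STORE_FAST z → z=6. Stack: []
LOAD_FAST v → push -1. Stack: [-1]
LOAD_CONST → push 9. Stack: [-1, 9]
BINARY_OP - → -1 - 9 = -10. Stack: [-10]
STORE_FAST z → z=-10. Stack: []
LOAD_FAST z → push -10. Stack: [-10]
RETURN_VALUE → return -10.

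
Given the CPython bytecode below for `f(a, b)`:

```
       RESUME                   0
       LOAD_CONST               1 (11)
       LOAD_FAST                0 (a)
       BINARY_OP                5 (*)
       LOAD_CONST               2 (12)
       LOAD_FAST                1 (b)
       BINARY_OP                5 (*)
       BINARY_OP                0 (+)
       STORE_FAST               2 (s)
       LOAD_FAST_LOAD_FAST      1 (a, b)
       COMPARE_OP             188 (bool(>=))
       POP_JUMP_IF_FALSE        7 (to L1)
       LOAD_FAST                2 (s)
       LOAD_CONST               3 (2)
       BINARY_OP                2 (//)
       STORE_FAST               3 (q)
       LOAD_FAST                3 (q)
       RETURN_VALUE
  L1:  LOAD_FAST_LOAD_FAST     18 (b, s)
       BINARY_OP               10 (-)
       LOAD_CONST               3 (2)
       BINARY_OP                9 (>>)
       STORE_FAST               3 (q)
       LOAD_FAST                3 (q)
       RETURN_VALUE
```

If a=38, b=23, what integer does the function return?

347

LOAD_CONST → push 11. Stack: [11]
LOAD_FAST a → push 38. Stack: [11, 38]
BINARY_OP * → 11 * 38 = 418. Stack: [418]
LOAD_CONST → push 12. Stack: [418, 12]
LOAD_FAST b → push 23. Stack: [418, 12, 23]
BINARY_OP * → 12 * 23 = 276. Stack: [418, 276]
BINARY_OP + → 418 + 276 = 694. Stack: [694]
STORE_FAST s → s=694. Stack: []
LOAD_FAST_LOAD_FAST a,b → push 38,23. Stack: [38, 23]
COMPARE_OP bool(>=) → 38 vs 23 = True. Stack: [True]
POP_JUMP_IF_FALSE → pop True; no jump. Stack: []
LOAD_FAST s → push 694. Stack: [694]
LOAD_CONST → push 2. Stack: [694, 2]
BINARY_OP // → 694 // 2 = 347. Stack: [347]
STORE_FAST q → q=347. Stack: []
LOAD_FAST q → push 347. Stack: [347]
RETURN_VALUE → return 347.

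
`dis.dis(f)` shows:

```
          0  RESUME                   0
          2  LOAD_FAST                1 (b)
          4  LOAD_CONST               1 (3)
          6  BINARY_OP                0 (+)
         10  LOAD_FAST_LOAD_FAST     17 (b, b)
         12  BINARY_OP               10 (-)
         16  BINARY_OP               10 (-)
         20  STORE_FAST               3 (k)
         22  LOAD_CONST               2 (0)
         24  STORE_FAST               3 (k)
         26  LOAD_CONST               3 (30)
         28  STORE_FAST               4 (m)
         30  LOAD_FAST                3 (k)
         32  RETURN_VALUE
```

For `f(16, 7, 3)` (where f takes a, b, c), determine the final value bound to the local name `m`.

LOAD_FAST b → push 7. Stack: [7]
LOAD_CONST → push 3. Stack: [7, 3]
BINARY_OP + → 7 + 3 = 10. Stack: [10]
LOAD_FAST_LOAD_FAST b,b → push 7,7. Stack: [10, 7, 7]
BINARY_OP - → 7 - 7 = 0. Stack: [10, 0]
BINARY_OP - → 10 - 0 = 10. Stack: [10]
STORE_FAST k → k=10. Stack: []
LOAD_CONST → push 0. Stack: [0]
STORE_FAST k → k=0. Stack: []
LOAD_CONST → push 30. Stack: [30]
STORE_FAST m → m=30. Stack: []
LOAD_FAST k → push 0. Stack: [0]
RETURN_VALUE → return 0.

30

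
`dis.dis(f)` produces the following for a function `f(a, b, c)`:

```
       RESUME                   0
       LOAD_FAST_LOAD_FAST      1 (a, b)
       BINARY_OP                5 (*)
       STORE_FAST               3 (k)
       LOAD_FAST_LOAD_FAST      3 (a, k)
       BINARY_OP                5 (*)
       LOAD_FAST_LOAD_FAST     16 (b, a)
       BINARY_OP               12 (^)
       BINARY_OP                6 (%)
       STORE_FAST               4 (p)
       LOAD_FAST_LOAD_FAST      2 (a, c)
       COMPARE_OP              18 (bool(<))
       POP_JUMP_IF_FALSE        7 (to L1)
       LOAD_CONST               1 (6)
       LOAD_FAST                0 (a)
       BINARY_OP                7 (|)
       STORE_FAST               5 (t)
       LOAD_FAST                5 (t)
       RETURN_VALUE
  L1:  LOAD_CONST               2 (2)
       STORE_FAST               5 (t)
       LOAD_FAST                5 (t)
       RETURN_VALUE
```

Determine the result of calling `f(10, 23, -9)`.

2

LOAD_FAST_LOAD_FAST a,b → push 10,23. Stack: [10, 23]
BINARY_OP * → 10 * 23 = 230. Stack: [230]
STORE_FAST k → k=230. Stack: []
LOAD_FAST_LOAD_FAST a,k → push 10,230. Stack: [10, 230]
BINARY_OP * → 10 * 230 = 2300. Stack: [2300]
LOAD_FAST_LOAD_FAST b,a → push 23,10. Stack: [2300, 23, 10]
BINARY_OP ^ → 23 ^ 10 = 29. Stack: [2300, 29]
BINARY_OP % → 2300 % 29 = 9. Stack: [9]
STORE_FAST p → p=9. Stack: []
LOAD_FAST_LOAD_FAST a,c → push 10,-9. Stack: [10, -9]
COMPARE_OP bool(<) → 10 vs -9 = False. Stack: [False]
POP_JUMP_IF_FALSE → pop False; jump. Stack: []
LOAD_CONST → push 2. Stack: [2]
STORE_FAST t → t=2. Stack: []
LOAD_FAST t → push 2. Stack: [2]
RETURN_VALUE → return 2.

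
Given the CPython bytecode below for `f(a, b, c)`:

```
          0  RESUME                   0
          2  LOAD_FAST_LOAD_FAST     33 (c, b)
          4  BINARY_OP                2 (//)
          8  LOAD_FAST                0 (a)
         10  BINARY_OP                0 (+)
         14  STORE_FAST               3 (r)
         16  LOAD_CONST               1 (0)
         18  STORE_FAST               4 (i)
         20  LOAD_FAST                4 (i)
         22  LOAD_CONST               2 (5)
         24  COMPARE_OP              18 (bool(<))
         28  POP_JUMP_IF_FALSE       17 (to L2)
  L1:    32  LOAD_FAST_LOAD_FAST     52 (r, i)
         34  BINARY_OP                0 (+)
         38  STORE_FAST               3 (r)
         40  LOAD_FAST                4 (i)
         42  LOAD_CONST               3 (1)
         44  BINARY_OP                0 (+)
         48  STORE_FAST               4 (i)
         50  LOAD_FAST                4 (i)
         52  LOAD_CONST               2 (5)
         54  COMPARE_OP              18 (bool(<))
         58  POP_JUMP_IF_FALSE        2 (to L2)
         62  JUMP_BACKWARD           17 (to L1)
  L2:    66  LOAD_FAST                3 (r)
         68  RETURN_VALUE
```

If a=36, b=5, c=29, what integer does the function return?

51

LOAD_FAST_LOAD_FAST c,b → push 29,5
BINARY_OP // → 29 // 5 = 5
LOAD_FAST a → push 36
BINARY_OP + → 5 + 36 = 41
STORE_FAST r → r=41
LOAD_CONST → push 0
STORE_FAST i → i=0
LOAD_FAST i → push 0
LOAD_CONST → push 5
COMPARE_OP bool(<) → 0 vs 5 = True
POP_JUMP_IF_FALSE → pop True; no jump
LOAD_FAST_LOAD_FAST r,i → push 41,0
BINARY_OP + → 41 + 0 = 41
STORE_FAST r → r=41
LOAD_FAST i → push 0
LOAD_CONST → push 1
BINARY_OP + → 0 + 1 = 1
STORE_FAST i → i=1
LOAD_FAST i → push 1
LOAD_CONST → push 5
COMPARE_OP bool(<) → 1 vs 5 = True
POP_JUMP_IF_FALSE → pop True; no jump
LOAD_FAST_LOAD_FAST r,i → push 41,1
BINARY_OP + → 41 + 1 = 42
STORE_FAST r → r=42
LOAD_FAST i → push 1
LOAD_CONST → push 1
BINARY_OP + → 1 + 1 = 2
STORE_FAST i → i=2
LOAD_FAST i → push 2
LOAD_CONST → push 5
COMPARE_OP bool(<) → 2 vs 5 = True
POP_JUMP_IF_FALSE → pop True; no jump
LOAD_FAST_LOAD_FAST r,i → push 42,2
BINARY_OP + → 42 + 2 = 44
STORE_FAST r → r=44
LOAD_FAST i → push 2
LOAD_CONST → push 1
BINARY_OP + → 2 + 1 = 3
STORE_FAST i → i=3
LOAD_FAST i → push 3
LOAD_CONST → push 5
COMPARE_OP bool(<) → 3 vs 5 = True
POP_JUMP_IF_FALSE → pop True; no jump
LOAD_FAST_LOAD_FAST r,i → push 44,3
BINARY_OP + → 44 + 3 = 47
STORE_FAST r → r=47
LOAD_FAST i → push 3
LOAD_CONST → push 1
BINARY_OP + → 3 + 1 = 4
STORE_FAST i → i=4
LOAD_FAST i → push 4
LOAD_CONST → push 5
COMPARE_OP bool(<) → 4 vs 5 = True
POP_JUMP_IF_FALSE → pop True; no jump
LOAD_FAST_LOAD_FAST r,i → push 47,4
BINARY_OP + → 47 + 4 = 51
STORE_FAST r → r=51
LOAD_FAST i → push 4
LOAD_CONST → push 1
BINARY_OP + → 4 + 1 = 5
STORE_FAST i → i=5
LOAD_FAST i → push 5
LOAD_CONST → push 5
COMPARE_OP bool(<) → 5 vs 5 = False
POP_JUMP_IF_FALSE → pop False; jump
LOAD_FAST r → push 51
RETURN_VALUE → return 51.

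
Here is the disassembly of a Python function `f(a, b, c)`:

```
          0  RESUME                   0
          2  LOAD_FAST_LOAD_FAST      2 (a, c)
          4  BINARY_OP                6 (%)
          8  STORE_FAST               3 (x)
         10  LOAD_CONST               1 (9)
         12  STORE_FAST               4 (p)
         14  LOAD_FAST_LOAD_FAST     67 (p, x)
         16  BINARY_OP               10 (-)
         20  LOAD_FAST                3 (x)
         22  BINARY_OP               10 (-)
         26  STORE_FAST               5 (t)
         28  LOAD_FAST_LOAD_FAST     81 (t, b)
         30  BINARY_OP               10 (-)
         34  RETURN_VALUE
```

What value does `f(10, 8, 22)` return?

LOAD_FAST_LOAD_FAST a,c → push 10,22. Stack: [10, 22]
BINARY_OP % → 10 % 22 = 10. Stack: [10]
STORE_FAST x → x=10. Stack: []
LOAD_CONST → push 9. Stack: [9]
STORE_FAST p → p=9. Stack: []
LOAD_FAST_LOAD_FAST p,x → push 9,10. Stack: [9, 10]
BINARY_OP - → 9 - 10 = -1. Stack: [-1]
LOAD_FAST x → push 10. Stack: [-1, 10]
BINARY_OP - → -1 - 10 = -11. Stack: [-11]
STORE_FAST t → t=-11. Stack: []
LOAD_FAST_LOAD_FAST t,b → push -11,8. Stack: [-11, 8]
BINARY_OP - → -11 - 8 = -19. Stack: [-19]
RETURN_VALUE → return -19.

-19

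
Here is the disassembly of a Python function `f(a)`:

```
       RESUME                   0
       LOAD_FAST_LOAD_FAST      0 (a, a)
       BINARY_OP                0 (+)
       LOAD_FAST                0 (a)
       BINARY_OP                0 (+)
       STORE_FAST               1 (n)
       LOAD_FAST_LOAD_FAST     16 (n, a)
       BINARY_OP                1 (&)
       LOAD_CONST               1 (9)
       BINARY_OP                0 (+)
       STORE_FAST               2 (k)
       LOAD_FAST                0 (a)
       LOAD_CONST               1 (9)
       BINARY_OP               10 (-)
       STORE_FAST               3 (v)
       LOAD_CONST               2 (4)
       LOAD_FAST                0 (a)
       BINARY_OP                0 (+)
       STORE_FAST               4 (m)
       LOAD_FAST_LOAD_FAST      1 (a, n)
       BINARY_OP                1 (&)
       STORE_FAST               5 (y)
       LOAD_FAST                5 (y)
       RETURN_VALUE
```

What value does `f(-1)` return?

-3

LOAD_FAST_LOAD_FAST a,a → push -1,-1. Stack: [-1, -1]
BINARY_OP + → -1 + -1 = -2. Stack: [-2]
LOAD_FAST a → push -1. Stack: [-2, -1]
BINARY_OP + → -2 + -1 = -3. Stack: [-3]
STORE_FAST n → n=-3. Stack: []
LOAD_FAST_LOAD_FAST n,a → push -3,-1. Stack: [-3, -1]
BINARY_OP & → -3 & -1 = -3. Stack: [-3]
LOAD_CONST → push 9. Stack: [-3, 9]
BINARY_OP + → -3 + 9 = 6. Stack: [6]
STORE_FAST k → k=6. Stack: []
LOAD_FAST a → push -1. Stack: [-1]
LOAD_CONST → push 9. Stack: [-1, 9]
BINARY_OP - → -1 - 9 = -10. Stack: [-10]
STORE_FAST v → v=-10. Stack: []
LOAD_CONST → push 4. Stack: [4]
LOAD_FAST a → push -1. Stack: [4, -1]
BINARY_OP + → 4 + -1 = 3. Stack: [3]
STORE_FAST m → m=3. Stack: []
LOAD_FAST_LOAD_FAST a,n → push -1,-3. Stack: [-1, -3]
BINARY_OP & → -1 & -3 = -3. Stack: [-3]
STORE_FAST y → y=-3. Stack: []
LOAD_FAST y → push -3. Stack: [-3]
RETURN_VALUE → return -3.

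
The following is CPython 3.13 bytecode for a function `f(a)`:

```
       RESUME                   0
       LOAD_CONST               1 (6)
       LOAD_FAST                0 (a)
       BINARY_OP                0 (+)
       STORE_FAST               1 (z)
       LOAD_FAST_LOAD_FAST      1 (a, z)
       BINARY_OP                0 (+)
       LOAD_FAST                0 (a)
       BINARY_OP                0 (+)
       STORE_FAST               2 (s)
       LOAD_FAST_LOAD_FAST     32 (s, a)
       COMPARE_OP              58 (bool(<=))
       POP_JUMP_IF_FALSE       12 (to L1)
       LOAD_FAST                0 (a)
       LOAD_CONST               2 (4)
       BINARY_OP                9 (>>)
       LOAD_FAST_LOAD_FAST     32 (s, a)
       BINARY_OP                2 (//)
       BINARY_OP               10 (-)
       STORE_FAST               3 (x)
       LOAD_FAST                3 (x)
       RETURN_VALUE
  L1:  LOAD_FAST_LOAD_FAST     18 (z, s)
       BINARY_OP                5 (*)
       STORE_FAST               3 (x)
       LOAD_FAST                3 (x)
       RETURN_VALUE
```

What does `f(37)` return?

5031

LOAD_CONST → push 6. Stack: [6]
LOAD_FAST a → push 37. Stack: [6, 37]
BINARY_OP + → 6 + 37 = 43. Stack: [43]
STORE_FAST z → z=43. Stack: []
LOAD_FAST_LOAD_FAST a,z → push 37,43. Stack: [37, 43]
BINARY_OP + → 37 + 43 = 80. Stack: [80]
LOAD_FAST a → push 37. Stack: [80, 37]
BINARY_OP + → 80 + 37 = 117. Stack: [117]
STORE_FAST s → s=117. Stack: []
LOAD_FAST_LOAD_FAST s,a → push 117,37. Stack: [117, 37]
COMPARE_OP bool(<=) → 117 vs 37 = False. Stack: [False]
POP_JUMP_IF_FALSE → pop False; jump. Stack: []
LOAD_FAST_LOAD_FAST z,s → push 43,117. Stack: [43, 117]
BINARY_OP * → 43 * 117 = 5031. Stack: [5031]
STORE_FAST x → x=5031. Stack: []
LOAD_FAST x → push 5031. Stack: [5031]
RETURN_VALUE → return 5031.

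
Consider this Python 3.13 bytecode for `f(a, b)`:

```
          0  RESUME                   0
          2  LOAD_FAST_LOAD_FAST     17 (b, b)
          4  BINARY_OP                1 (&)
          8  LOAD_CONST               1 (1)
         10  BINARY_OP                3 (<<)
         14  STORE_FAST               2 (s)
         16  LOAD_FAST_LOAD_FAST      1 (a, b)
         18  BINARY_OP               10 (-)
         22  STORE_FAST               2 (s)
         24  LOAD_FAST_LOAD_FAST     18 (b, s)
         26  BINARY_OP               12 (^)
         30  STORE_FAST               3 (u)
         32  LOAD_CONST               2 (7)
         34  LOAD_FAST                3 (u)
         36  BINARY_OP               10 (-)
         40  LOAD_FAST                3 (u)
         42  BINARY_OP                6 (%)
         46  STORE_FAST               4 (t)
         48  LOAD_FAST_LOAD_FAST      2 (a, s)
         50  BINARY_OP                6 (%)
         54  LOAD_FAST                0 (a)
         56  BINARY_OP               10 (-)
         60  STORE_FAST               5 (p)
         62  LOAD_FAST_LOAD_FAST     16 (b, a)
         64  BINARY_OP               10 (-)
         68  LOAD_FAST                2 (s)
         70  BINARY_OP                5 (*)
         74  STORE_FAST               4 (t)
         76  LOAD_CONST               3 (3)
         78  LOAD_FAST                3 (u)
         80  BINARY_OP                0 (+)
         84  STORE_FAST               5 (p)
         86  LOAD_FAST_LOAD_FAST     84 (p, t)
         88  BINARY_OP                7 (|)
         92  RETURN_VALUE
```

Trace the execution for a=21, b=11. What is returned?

-100

LOAD_FAST_LOAD_FAST b,b → push 11,11. Stack: [11, 11]
BINARY_OP & → 11 & 11 = 11. Stack: [11]
LOAD_CONST → push 1. Stack: [11, 1]
BINARY_OP << → 11 << 1 = 22. Stack: [22]
STORE_FAST s → s=22. Stack: []
LOAD_FAST_LOAD_FAST a,b → push 21,11. Stack: [21, 11]
BINARY_OP - → 21 - 11 = 10. Stack: [10]
STORE_FAST s → s=10. Stack: []
LOAD_FAST_LOAD_FAST b,s → push 11,10. Stack: [11, 10]
BINARY_OP ^ → 11 ^ 10 = 1. Stack: [1]
STORE_FAST u → u=1. Stack: []
LOAD_CONST → push 7. Stack: [7]
LOAD_FAST u → push 1. Stack: [7, 1]
BINARY_OP - → 7 - 1 = 6. Stack: [6]
LOAD_FAST u → push 1. Stack: [6, 1]
BINARY_OP % → 6 % 1 = 0. Stack: [0]
STORE_FAST t → t=0. Stack: []
LOAD_FAST_LOAD_FAST a,s → push 21,10. Stack: [21, 10]
BINARY_OP % → 21 % 10 = 1. Stack: [1]
LOAD_FAST a → push 21. Stack: [1, 21]
BINARY_OP - → 1 - 21 = -20. Stack: [-20]
STORE_FAST p → p=-20. Stack: []
LOAD_FAST_LOAD_FAST b,a → push 11,21. Stack: [11, 21]
BINARY_OP - → 11 - 21 = -10. Stack: [-10]
LOAD_FAST s → push 10. Stack: [-10, 10]
BINARY_OP * → -10 * 10 = -100. Stack: [-100]
STORE_FAST t → t=-100. Stack: []
LOAD_CONST → push 3. Stack: [3]
LOAD_FAST u → push 1. Stack: [3, 1]
BINARY_OP + → 3 + 1 = 4. Stack: [4]
STORE_FAST p → p=4. Stack: []
LOAD_FAST_LOAD_FAST p,t → push 4,-100. Stack: [4, -100]
BINARY_OP | → 4 | -100 = -100. Stack: [-100]
RETURN_VALUE → return -100.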